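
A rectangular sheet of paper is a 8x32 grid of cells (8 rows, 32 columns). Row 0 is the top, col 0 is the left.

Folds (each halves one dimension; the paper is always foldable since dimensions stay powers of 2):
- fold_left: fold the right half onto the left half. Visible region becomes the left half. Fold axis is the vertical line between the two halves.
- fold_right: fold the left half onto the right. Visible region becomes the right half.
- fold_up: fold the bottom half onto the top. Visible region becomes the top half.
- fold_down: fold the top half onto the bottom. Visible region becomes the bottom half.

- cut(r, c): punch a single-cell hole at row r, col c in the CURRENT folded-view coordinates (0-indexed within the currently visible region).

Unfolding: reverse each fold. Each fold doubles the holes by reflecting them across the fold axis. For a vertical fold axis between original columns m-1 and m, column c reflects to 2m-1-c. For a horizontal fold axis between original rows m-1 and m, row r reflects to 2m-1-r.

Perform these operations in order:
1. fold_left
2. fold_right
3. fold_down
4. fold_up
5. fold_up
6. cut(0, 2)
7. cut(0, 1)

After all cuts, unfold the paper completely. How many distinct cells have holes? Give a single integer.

Answer: 64

Derivation:
Op 1 fold_left: fold axis v@16; visible region now rows[0,8) x cols[0,16) = 8x16
Op 2 fold_right: fold axis v@8; visible region now rows[0,8) x cols[8,16) = 8x8
Op 3 fold_down: fold axis h@4; visible region now rows[4,8) x cols[8,16) = 4x8
Op 4 fold_up: fold axis h@6; visible region now rows[4,6) x cols[8,16) = 2x8
Op 5 fold_up: fold axis h@5; visible region now rows[4,5) x cols[8,16) = 1x8
Op 6 cut(0, 2): punch at orig (4,10); cuts so far [(4, 10)]; region rows[4,5) x cols[8,16) = 1x8
Op 7 cut(0, 1): punch at orig (4,9); cuts so far [(4, 9), (4, 10)]; region rows[4,5) x cols[8,16) = 1x8
Unfold 1 (reflect across h@5): 4 holes -> [(4, 9), (4, 10), (5, 9), (5, 10)]
Unfold 2 (reflect across h@6): 8 holes -> [(4, 9), (4, 10), (5, 9), (5, 10), (6, 9), (6, 10), (7, 9), (7, 10)]
Unfold 3 (reflect across h@4): 16 holes -> [(0, 9), (0, 10), (1, 9), (1, 10), (2, 9), (2, 10), (3, 9), (3, 10), (4, 9), (4, 10), (5, 9), (5, 10), (6, 9), (6, 10), (7, 9), (7, 10)]
Unfold 4 (reflect across v@8): 32 holes -> [(0, 5), (0, 6), (0, 9), (0, 10), (1, 5), (1, 6), (1, 9), (1, 10), (2, 5), (2, 6), (2, 9), (2, 10), (3, 5), (3, 6), (3, 9), (3, 10), (4, 5), (4, 6), (4, 9), (4, 10), (5, 5), (5, 6), (5, 9), (5, 10), (6, 5), (6, 6), (6, 9), (6, 10), (7, 5), (7, 6), (7, 9), (7, 10)]
Unfold 5 (reflect across v@16): 64 holes -> [(0, 5), (0, 6), (0, 9), (0, 10), (0, 21), (0, 22), (0, 25), (0, 26), (1, 5), (1, 6), (1, 9), (1, 10), (1, 21), (1, 22), (1, 25), (1, 26), (2, 5), (2, 6), (2, 9), (2, 10), (2, 21), (2, 22), (2, 25), (2, 26), (3, 5), (3, 6), (3, 9), (3, 10), (3, 21), (3, 22), (3, 25), (3, 26), (4, 5), (4, 6), (4, 9), (4, 10), (4, 21), (4, 22), (4, 25), (4, 26), (5, 5), (5, 6), (5, 9), (5, 10), (5, 21), (5, 22), (5, 25), (5, 26), (6, 5), (6, 6), (6, 9), (6, 10), (6, 21), (6, 22), (6, 25), (6, 26), (7, 5), (7, 6), (7, 9), (7, 10), (7, 21), (7, 22), (7, 25), (7, 26)]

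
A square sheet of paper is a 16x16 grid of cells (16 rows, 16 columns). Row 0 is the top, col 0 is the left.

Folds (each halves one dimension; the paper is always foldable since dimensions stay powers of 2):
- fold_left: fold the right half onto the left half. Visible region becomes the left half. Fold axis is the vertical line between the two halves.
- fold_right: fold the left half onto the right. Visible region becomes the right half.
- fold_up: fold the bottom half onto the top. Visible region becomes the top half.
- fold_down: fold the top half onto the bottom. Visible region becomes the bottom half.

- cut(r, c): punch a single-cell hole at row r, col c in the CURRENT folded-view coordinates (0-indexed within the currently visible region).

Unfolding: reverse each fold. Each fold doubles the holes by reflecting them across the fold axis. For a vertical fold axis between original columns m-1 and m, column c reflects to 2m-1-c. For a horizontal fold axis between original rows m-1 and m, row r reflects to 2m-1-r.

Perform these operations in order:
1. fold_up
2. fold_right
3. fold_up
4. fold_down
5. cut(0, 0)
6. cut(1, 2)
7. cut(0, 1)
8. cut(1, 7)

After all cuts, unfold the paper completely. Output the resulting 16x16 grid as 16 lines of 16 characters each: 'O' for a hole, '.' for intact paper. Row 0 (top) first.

Answer: O....O....O....O
......OOOO......
......OOOO......
O....O....O....O
O....O....O....O
......OOOO......
......OOOO......
O....O....O....O
O....O....O....O
......OOOO......
......OOOO......
O....O....O....O
O....O....O....O
......OOOO......
......OOOO......
O....O....O....O

Derivation:
Op 1 fold_up: fold axis h@8; visible region now rows[0,8) x cols[0,16) = 8x16
Op 2 fold_right: fold axis v@8; visible region now rows[0,8) x cols[8,16) = 8x8
Op 3 fold_up: fold axis h@4; visible region now rows[0,4) x cols[8,16) = 4x8
Op 4 fold_down: fold axis h@2; visible region now rows[2,4) x cols[8,16) = 2x8
Op 5 cut(0, 0): punch at orig (2,8); cuts so far [(2, 8)]; region rows[2,4) x cols[8,16) = 2x8
Op 6 cut(1, 2): punch at orig (3,10); cuts so far [(2, 8), (3, 10)]; region rows[2,4) x cols[8,16) = 2x8
Op 7 cut(0, 1): punch at orig (2,9); cuts so far [(2, 8), (2, 9), (3, 10)]; region rows[2,4) x cols[8,16) = 2x8
Op 8 cut(1, 7): punch at orig (3,15); cuts so far [(2, 8), (2, 9), (3, 10), (3, 15)]; region rows[2,4) x cols[8,16) = 2x8
Unfold 1 (reflect across h@2): 8 holes -> [(0, 10), (0, 15), (1, 8), (1, 9), (2, 8), (2, 9), (3, 10), (3, 15)]
Unfold 2 (reflect across h@4): 16 holes -> [(0, 10), (0, 15), (1, 8), (1, 9), (2, 8), (2, 9), (3, 10), (3, 15), (4, 10), (4, 15), (5, 8), (5, 9), (6, 8), (6, 9), (7, 10), (7, 15)]
Unfold 3 (reflect across v@8): 32 holes -> [(0, 0), (0, 5), (0, 10), (0, 15), (1, 6), (1, 7), (1, 8), (1, 9), (2, 6), (2, 7), (2, 8), (2, 9), (3, 0), (3, 5), (3, 10), (3, 15), (4, 0), (4, 5), (4, 10), (4, 15), (5, 6), (5, 7), (5, 8), (5, 9), (6, 6), (6, 7), (6, 8), (6, 9), (7, 0), (7, 5), (7, 10), (7, 15)]
Unfold 4 (reflect across h@8): 64 holes -> [(0, 0), (0, 5), (0, 10), (0, 15), (1, 6), (1, 7), (1, 8), (1, 9), (2, 6), (2, 7), (2, 8), (2, 9), (3, 0), (3, 5), (3, 10), (3, 15), (4, 0), (4, 5), (4, 10), (4, 15), (5, 6), (5, 7), (5, 8), (5, 9), (6, 6), (6, 7), (6, 8), (6, 9), (7, 0), (7, 5), (7, 10), (7, 15), (8, 0), (8, 5), (8, 10), (8, 15), (9, 6), (9, 7), (9, 8), (9, 9), (10, 6), (10, 7), (10, 8), (10, 9), (11, 0), (11, 5), (11, 10), (11, 15), (12, 0), (12, 5), (12, 10), (12, 15), (13, 6), (13, 7), (13, 8), (13, 9), (14, 6), (14, 7), (14, 8), (14, 9), (15, 0), (15, 5), (15, 10), (15, 15)]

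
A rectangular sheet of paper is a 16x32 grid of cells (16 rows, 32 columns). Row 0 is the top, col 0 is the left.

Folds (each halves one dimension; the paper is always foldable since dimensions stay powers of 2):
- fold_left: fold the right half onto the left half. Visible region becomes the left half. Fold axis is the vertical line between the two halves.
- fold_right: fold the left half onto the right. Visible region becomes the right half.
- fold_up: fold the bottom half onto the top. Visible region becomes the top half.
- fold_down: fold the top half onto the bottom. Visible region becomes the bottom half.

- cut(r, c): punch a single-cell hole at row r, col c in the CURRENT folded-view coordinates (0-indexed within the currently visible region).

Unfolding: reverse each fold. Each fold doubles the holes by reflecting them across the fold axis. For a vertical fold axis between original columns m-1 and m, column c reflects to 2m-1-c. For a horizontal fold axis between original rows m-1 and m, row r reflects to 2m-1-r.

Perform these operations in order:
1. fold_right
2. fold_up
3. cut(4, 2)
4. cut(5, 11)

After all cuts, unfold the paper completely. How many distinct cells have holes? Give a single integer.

Answer: 8

Derivation:
Op 1 fold_right: fold axis v@16; visible region now rows[0,16) x cols[16,32) = 16x16
Op 2 fold_up: fold axis h@8; visible region now rows[0,8) x cols[16,32) = 8x16
Op 3 cut(4, 2): punch at orig (4,18); cuts so far [(4, 18)]; region rows[0,8) x cols[16,32) = 8x16
Op 4 cut(5, 11): punch at orig (5,27); cuts so far [(4, 18), (5, 27)]; region rows[0,8) x cols[16,32) = 8x16
Unfold 1 (reflect across h@8): 4 holes -> [(4, 18), (5, 27), (10, 27), (11, 18)]
Unfold 2 (reflect across v@16): 8 holes -> [(4, 13), (4, 18), (5, 4), (5, 27), (10, 4), (10, 27), (11, 13), (11, 18)]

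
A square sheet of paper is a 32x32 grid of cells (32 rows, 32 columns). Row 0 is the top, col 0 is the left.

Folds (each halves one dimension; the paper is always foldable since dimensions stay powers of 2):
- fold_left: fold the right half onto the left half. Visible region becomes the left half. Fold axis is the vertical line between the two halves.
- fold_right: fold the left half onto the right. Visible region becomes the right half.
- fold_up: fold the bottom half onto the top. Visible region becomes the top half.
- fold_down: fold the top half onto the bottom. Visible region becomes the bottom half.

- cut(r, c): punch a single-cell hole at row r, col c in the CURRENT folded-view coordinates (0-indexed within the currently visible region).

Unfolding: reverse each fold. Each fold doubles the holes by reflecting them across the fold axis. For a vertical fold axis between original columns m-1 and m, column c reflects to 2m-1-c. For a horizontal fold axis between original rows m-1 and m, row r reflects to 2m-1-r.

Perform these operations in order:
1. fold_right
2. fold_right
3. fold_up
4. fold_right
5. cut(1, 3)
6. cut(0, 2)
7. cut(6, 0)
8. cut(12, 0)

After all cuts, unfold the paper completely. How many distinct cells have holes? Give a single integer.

Answer: 64

Derivation:
Op 1 fold_right: fold axis v@16; visible region now rows[0,32) x cols[16,32) = 32x16
Op 2 fold_right: fold axis v@24; visible region now rows[0,32) x cols[24,32) = 32x8
Op 3 fold_up: fold axis h@16; visible region now rows[0,16) x cols[24,32) = 16x8
Op 4 fold_right: fold axis v@28; visible region now rows[0,16) x cols[28,32) = 16x4
Op 5 cut(1, 3): punch at orig (1,31); cuts so far [(1, 31)]; region rows[0,16) x cols[28,32) = 16x4
Op 6 cut(0, 2): punch at orig (0,30); cuts so far [(0, 30), (1, 31)]; region rows[0,16) x cols[28,32) = 16x4
Op 7 cut(6, 0): punch at orig (6,28); cuts so far [(0, 30), (1, 31), (6, 28)]; region rows[0,16) x cols[28,32) = 16x4
Op 8 cut(12, 0): punch at orig (12,28); cuts so far [(0, 30), (1, 31), (6, 28), (12, 28)]; region rows[0,16) x cols[28,32) = 16x4
Unfold 1 (reflect across v@28): 8 holes -> [(0, 25), (0, 30), (1, 24), (1, 31), (6, 27), (6, 28), (12, 27), (12, 28)]
Unfold 2 (reflect across h@16): 16 holes -> [(0, 25), (0, 30), (1, 24), (1, 31), (6, 27), (6, 28), (12, 27), (12, 28), (19, 27), (19, 28), (25, 27), (25, 28), (30, 24), (30, 31), (31, 25), (31, 30)]
Unfold 3 (reflect across v@24): 32 holes -> [(0, 17), (0, 22), (0, 25), (0, 30), (1, 16), (1, 23), (1, 24), (1, 31), (6, 19), (6, 20), (6, 27), (6, 28), (12, 19), (12, 20), (12, 27), (12, 28), (19, 19), (19, 20), (19, 27), (19, 28), (25, 19), (25, 20), (25, 27), (25, 28), (30, 16), (30, 23), (30, 24), (30, 31), (31, 17), (31, 22), (31, 25), (31, 30)]
Unfold 4 (reflect across v@16): 64 holes -> [(0, 1), (0, 6), (0, 9), (0, 14), (0, 17), (0, 22), (0, 25), (0, 30), (1, 0), (1, 7), (1, 8), (1, 15), (1, 16), (1, 23), (1, 24), (1, 31), (6, 3), (6, 4), (6, 11), (6, 12), (6, 19), (6, 20), (6, 27), (6, 28), (12, 3), (12, 4), (12, 11), (12, 12), (12, 19), (12, 20), (12, 27), (12, 28), (19, 3), (19, 4), (19, 11), (19, 12), (19, 19), (19, 20), (19, 27), (19, 28), (25, 3), (25, 4), (25, 11), (25, 12), (25, 19), (25, 20), (25, 27), (25, 28), (30, 0), (30, 7), (30, 8), (30, 15), (30, 16), (30, 23), (30, 24), (30, 31), (31, 1), (31, 6), (31, 9), (31, 14), (31, 17), (31, 22), (31, 25), (31, 30)]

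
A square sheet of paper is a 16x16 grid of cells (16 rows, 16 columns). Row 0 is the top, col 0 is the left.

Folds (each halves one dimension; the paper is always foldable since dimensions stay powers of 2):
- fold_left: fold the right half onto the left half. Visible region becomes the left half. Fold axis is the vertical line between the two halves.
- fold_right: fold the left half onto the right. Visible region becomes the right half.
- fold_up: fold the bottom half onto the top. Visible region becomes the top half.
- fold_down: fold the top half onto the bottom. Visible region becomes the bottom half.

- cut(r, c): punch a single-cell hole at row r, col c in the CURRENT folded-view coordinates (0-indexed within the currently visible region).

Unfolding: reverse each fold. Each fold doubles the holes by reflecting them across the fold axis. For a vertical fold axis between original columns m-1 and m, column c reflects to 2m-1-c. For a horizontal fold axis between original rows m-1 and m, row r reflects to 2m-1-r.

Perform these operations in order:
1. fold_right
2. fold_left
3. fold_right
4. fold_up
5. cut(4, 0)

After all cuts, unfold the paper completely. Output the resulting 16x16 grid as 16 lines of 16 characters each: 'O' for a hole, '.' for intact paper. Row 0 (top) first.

Answer: ................
................
................
................
.OO..OO..OO..OO.
................
................
................
................
................
................
.OO..OO..OO..OO.
................
................
................
................

Derivation:
Op 1 fold_right: fold axis v@8; visible region now rows[0,16) x cols[8,16) = 16x8
Op 2 fold_left: fold axis v@12; visible region now rows[0,16) x cols[8,12) = 16x4
Op 3 fold_right: fold axis v@10; visible region now rows[0,16) x cols[10,12) = 16x2
Op 4 fold_up: fold axis h@8; visible region now rows[0,8) x cols[10,12) = 8x2
Op 5 cut(4, 0): punch at orig (4,10); cuts so far [(4, 10)]; region rows[0,8) x cols[10,12) = 8x2
Unfold 1 (reflect across h@8): 2 holes -> [(4, 10), (11, 10)]
Unfold 2 (reflect across v@10): 4 holes -> [(4, 9), (4, 10), (11, 9), (11, 10)]
Unfold 3 (reflect across v@12): 8 holes -> [(4, 9), (4, 10), (4, 13), (4, 14), (11, 9), (11, 10), (11, 13), (11, 14)]
Unfold 4 (reflect across v@8): 16 holes -> [(4, 1), (4, 2), (4, 5), (4, 6), (4, 9), (4, 10), (4, 13), (4, 14), (11, 1), (11, 2), (11, 5), (11, 6), (11, 9), (11, 10), (11, 13), (11, 14)]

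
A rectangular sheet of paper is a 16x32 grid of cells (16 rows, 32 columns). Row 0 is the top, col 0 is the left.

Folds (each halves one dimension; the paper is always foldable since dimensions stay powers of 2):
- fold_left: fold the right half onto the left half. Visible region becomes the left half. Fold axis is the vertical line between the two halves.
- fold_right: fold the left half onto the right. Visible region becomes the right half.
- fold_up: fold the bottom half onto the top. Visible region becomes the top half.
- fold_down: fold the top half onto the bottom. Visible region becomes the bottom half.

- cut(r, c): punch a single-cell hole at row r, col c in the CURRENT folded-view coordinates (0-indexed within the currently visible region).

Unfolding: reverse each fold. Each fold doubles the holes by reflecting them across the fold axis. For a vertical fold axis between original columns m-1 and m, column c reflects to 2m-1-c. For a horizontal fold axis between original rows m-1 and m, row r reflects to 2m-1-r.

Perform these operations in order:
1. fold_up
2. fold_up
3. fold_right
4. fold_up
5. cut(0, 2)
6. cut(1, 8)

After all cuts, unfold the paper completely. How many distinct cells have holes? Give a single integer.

Op 1 fold_up: fold axis h@8; visible region now rows[0,8) x cols[0,32) = 8x32
Op 2 fold_up: fold axis h@4; visible region now rows[0,4) x cols[0,32) = 4x32
Op 3 fold_right: fold axis v@16; visible region now rows[0,4) x cols[16,32) = 4x16
Op 4 fold_up: fold axis h@2; visible region now rows[0,2) x cols[16,32) = 2x16
Op 5 cut(0, 2): punch at orig (0,18); cuts so far [(0, 18)]; region rows[0,2) x cols[16,32) = 2x16
Op 6 cut(1, 8): punch at orig (1,24); cuts so far [(0, 18), (1, 24)]; region rows[0,2) x cols[16,32) = 2x16
Unfold 1 (reflect across h@2): 4 holes -> [(0, 18), (1, 24), (2, 24), (3, 18)]
Unfold 2 (reflect across v@16): 8 holes -> [(0, 13), (0, 18), (1, 7), (1, 24), (2, 7), (2, 24), (3, 13), (3, 18)]
Unfold 3 (reflect across h@4): 16 holes -> [(0, 13), (0, 18), (1, 7), (1, 24), (2, 7), (2, 24), (3, 13), (3, 18), (4, 13), (4, 18), (5, 7), (5, 24), (6, 7), (6, 24), (7, 13), (7, 18)]
Unfold 4 (reflect across h@8): 32 holes -> [(0, 13), (0, 18), (1, 7), (1, 24), (2, 7), (2, 24), (3, 13), (3, 18), (4, 13), (4, 18), (5, 7), (5, 24), (6, 7), (6, 24), (7, 13), (7, 18), (8, 13), (8, 18), (9, 7), (9, 24), (10, 7), (10, 24), (11, 13), (11, 18), (12, 13), (12, 18), (13, 7), (13, 24), (14, 7), (14, 24), (15, 13), (15, 18)]

Answer: 32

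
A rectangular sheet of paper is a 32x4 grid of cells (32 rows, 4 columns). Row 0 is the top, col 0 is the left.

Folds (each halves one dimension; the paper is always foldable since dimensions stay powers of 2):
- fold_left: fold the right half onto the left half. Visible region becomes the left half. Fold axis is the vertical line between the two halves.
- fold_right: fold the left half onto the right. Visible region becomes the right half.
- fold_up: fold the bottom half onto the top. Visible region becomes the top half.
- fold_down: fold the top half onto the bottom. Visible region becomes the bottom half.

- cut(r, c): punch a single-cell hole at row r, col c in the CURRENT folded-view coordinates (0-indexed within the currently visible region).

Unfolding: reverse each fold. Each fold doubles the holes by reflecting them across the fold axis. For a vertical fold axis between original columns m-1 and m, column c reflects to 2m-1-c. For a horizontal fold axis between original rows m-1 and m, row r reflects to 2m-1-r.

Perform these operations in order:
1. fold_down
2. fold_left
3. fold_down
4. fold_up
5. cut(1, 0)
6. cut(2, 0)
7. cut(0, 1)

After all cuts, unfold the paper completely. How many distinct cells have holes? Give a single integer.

Op 1 fold_down: fold axis h@16; visible region now rows[16,32) x cols[0,4) = 16x4
Op 2 fold_left: fold axis v@2; visible region now rows[16,32) x cols[0,2) = 16x2
Op 3 fold_down: fold axis h@24; visible region now rows[24,32) x cols[0,2) = 8x2
Op 4 fold_up: fold axis h@28; visible region now rows[24,28) x cols[0,2) = 4x2
Op 5 cut(1, 0): punch at orig (25,0); cuts so far [(25, 0)]; region rows[24,28) x cols[0,2) = 4x2
Op 6 cut(2, 0): punch at orig (26,0); cuts so far [(25, 0), (26, 0)]; region rows[24,28) x cols[0,2) = 4x2
Op 7 cut(0, 1): punch at orig (24,1); cuts so far [(24, 1), (25, 0), (26, 0)]; region rows[24,28) x cols[0,2) = 4x2
Unfold 1 (reflect across h@28): 6 holes -> [(24, 1), (25, 0), (26, 0), (29, 0), (30, 0), (31, 1)]
Unfold 2 (reflect across h@24): 12 holes -> [(16, 1), (17, 0), (18, 0), (21, 0), (22, 0), (23, 1), (24, 1), (25, 0), (26, 0), (29, 0), (30, 0), (31, 1)]
Unfold 3 (reflect across v@2): 24 holes -> [(16, 1), (16, 2), (17, 0), (17, 3), (18, 0), (18, 3), (21, 0), (21, 3), (22, 0), (22, 3), (23, 1), (23, 2), (24, 1), (24, 2), (25, 0), (25, 3), (26, 0), (26, 3), (29, 0), (29, 3), (30, 0), (30, 3), (31, 1), (31, 2)]
Unfold 4 (reflect across h@16): 48 holes -> [(0, 1), (0, 2), (1, 0), (1, 3), (2, 0), (2, 3), (5, 0), (5, 3), (6, 0), (6, 3), (7, 1), (7, 2), (8, 1), (8, 2), (9, 0), (9, 3), (10, 0), (10, 3), (13, 0), (13, 3), (14, 0), (14, 3), (15, 1), (15, 2), (16, 1), (16, 2), (17, 0), (17, 3), (18, 0), (18, 3), (21, 0), (21, 3), (22, 0), (22, 3), (23, 1), (23, 2), (24, 1), (24, 2), (25, 0), (25, 3), (26, 0), (26, 3), (29, 0), (29, 3), (30, 0), (30, 3), (31, 1), (31, 2)]

Answer: 48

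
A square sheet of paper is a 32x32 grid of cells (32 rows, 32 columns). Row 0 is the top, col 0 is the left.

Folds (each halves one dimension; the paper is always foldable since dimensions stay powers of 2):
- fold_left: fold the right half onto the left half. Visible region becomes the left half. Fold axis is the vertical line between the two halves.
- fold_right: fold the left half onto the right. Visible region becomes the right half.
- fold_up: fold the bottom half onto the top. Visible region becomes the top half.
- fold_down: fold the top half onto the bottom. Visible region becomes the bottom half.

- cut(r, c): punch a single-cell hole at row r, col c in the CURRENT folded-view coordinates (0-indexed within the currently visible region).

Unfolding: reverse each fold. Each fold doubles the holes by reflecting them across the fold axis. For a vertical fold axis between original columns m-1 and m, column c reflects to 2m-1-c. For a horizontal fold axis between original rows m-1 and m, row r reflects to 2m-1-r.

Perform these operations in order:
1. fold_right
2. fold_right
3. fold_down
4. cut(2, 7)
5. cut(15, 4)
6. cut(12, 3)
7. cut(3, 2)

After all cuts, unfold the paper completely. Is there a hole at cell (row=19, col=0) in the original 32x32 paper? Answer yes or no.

Answer: no

Derivation:
Op 1 fold_right: fold axis v@16; visible region now rows[0,32) x cols[16,32) = 32x16
Op 2 fold_right: fold axis v@24; visible region now rows[0,32) x cols[24,32) = 32x8
Op 3 fold_down: fold axis h@16; visible region now rows[16,32) x cols[24,32) = 16x8
Op 4 cut(2, 7): punch at orig (18,31); cuts so far [(18, 31)]; region rows[16,32) x cols[24,32) = 16x8
Op 5 cut(15, 4): punch at orig (31,28); cuts so far [(18, 31), (31, 28)]; region rows[16,32) x cols[24,32) = 16x8
Op 6 cut(12, 3): punch at orig (28,27); cuts so far [(18, 31), (28, 27), (31, 28)]; region rows[16,32) x cols[24,32) = 16x8
Op 7 cut(3, 2): punch at orig (19,26); cuts so far [(18, 31), (19, 26), (28, 27), (31, 28)]; region rows[16,32) x cols[24,32) = 16x8
Unfold 1 (reflect across h@16): 8 holes -> [(0, 28), (3, 27), (12, 26), (13, 31), (18, 31), (19, 26), (28, 27), (31, 28)]
Unfold 2 (reflect across v@24): 16 holes -> [(0, 19), (0, 28), (3, 20), (3, 27), (12, 21), (12, 26), (13, 16), (13, 31), (18, 16), (18, 31), (19, 21), (19, 26), (28, 20), (28, 27), (31, 19), (31, 28)]
Unfold 3 (reflect across v@16): 32 holes -> [(0, 3), (0, 12), (0, 19), (0, 28), (3, 4), (3, 11), (3, 20), (3, 27), (12, 5), (12, 10), (12, 21), (12, 26), (13, 0), (13, 15), (13, 16), (13, 31), (18, 0), (18, 15), (18, 16), (18, 31), (19, 5), (19, 10), (19, 21), (19, 26), (28, 4), (28, 11), (28, 20), (28, 27), (31, 3), (31, 12), (31, 19), (31, 28)]
Holes: [(0, 3), (0, 12), (0, 19), (0, 28), (3, 4), (3, 11), (3, 20), (3, 27), (12, 5), (12, 10), (12, 21), (12, 26), (13, 0), (13, 15), (13, 16), (13, 31), (18, 0), (18, 15), (18, 16), (18, 31), (19, 5), (19, 10), (19, 21), (19, 26), (28, 4), (28, 11), (28, 20), (28, 27), (31, 3), (31, 12), (31, 19), (31, 28)]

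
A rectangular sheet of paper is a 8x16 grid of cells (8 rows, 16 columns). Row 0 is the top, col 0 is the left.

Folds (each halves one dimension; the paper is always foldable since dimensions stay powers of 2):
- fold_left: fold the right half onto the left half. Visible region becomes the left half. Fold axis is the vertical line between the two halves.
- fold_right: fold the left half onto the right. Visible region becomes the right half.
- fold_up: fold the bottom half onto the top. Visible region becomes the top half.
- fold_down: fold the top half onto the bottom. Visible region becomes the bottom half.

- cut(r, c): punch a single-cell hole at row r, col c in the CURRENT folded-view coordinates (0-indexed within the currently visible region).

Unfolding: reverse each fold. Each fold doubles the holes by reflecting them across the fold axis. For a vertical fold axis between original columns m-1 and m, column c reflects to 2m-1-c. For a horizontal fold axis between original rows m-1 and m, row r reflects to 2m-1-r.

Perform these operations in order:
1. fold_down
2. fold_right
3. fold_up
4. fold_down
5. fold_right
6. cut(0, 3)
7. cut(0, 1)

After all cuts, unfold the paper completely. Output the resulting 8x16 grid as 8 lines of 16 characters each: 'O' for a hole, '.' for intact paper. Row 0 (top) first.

Answer: O.O..O.OO.O..O.O
O.O..O.OO.O..O.O
O.O..O.OO.O..O.O
O.O..O.OO.O..O.O
O.O..O.OO.O..O.O
O.O..O.OO.O..O.O
O.O..O.OO.O..O.O
O.O..O.OO.O..O.O

Derivation:
Op 1 fold_down: fold axis h@4; visible region now rows[4,8) x cols[0,16) = 4x16
Op 2 fold_right: fold axis v@8; visible region now rows[4,8) x cols[8,16) = 4x8
Op 3 fold_up: fold axis h@6; visible region now rows[4,6) x cols[8,16) = 2x8
Op 4 fold_down: fold axis h@5; visible region now rows[5,6) x cols[8,16) = 1x8
Op 5 fold_right: fold axis v@12; visible region now rows[5,6) x cols[12,16) = 1x4
Op 6 cut(0, 3): punch at orig (5,15); cuts so far [(5, 15)]; region rows[5,6) x cols[12,16) = 1x4
Op 7 cut(0, 1): punch at orig (5,13); cuts so far [(5, 13), (5, 15)]; region rows[5,6) x cols[12,16) = 1x4
Unfold 1 (reflect across v@12): 4 holes -> [(5, 8), (5, 10), (5, 13), (5, 15)]
Unfold 2 (reflect across h@5): 8 holes -> [(4, 8), (4, 10), (4, 13), (4, 15), (5, 8), (5, 10), (5, 13), (5, 15)]
Unfold 3 (reflect across h@6): 16 holes -> [(4, 8), (4, 10), (4, 13), (4, 15), (5, 8), (5, 10), (5, 13), (5, 15), (6, 8), (6, 10), (6, 13), (6, 15), (7, 8), (7, 10), (7, 13), (7, 15)]
Unfold 4 (reflect across v@8): 32 holes -> [(4, 0), (4, 2), (4, 5), (4, 7), (4, 8), (4, 10), (4, 13), (4, 15), (5, 0), (5, 2), (5, 5), (5, 7), (5, 8), (5, 10), (5, 13), (5, 15), (6, 0), (6, 2), (6, 5), (6, 7), (6, 8), (6, 10), (6, 13), (6, 15), (7, 0), (7, 2), (7, 5), (7, 7), (7, 8), (7, 10), (7, 13), (7, 15)]
Unfold 5 (reflect across h@4): 64 holes -> [(0, 0), (0, 2), (0, 5), (0, 7), (0, 8), (0, 10), (0, 13), (0, 15), (1, 0), (1, 2), (1, 5), (1, 7), (1, 8), (1, 10), (1, 13), (1, 15), (2, 0), (2, 2), (2, 5), (2, 7), (2, 8), (2, 10), (2, 13), (2, 15), (3, 0), (3, 2), (3, 5), (3, 7), (3, 8), (3, 10), (3, 13), (3, 15), (4, 0), (4, 2), (4, 5), (4, 7), (4, 8), (4, 10), (4, 13), (4, 15), (5, 0), (5, 2), (5, 5), (5, 7), (5, 8), (5, 10), (5, 13), (5, 15), (6, 0), (6, 2), (6, 5), (6, 7), (6, 8), (6, 10), (6, 13), (6, 15), (7, 0), (7, 2), (7, 5), (7, 7), (7, 8), (7, 10), (7, 13), (7, 15)]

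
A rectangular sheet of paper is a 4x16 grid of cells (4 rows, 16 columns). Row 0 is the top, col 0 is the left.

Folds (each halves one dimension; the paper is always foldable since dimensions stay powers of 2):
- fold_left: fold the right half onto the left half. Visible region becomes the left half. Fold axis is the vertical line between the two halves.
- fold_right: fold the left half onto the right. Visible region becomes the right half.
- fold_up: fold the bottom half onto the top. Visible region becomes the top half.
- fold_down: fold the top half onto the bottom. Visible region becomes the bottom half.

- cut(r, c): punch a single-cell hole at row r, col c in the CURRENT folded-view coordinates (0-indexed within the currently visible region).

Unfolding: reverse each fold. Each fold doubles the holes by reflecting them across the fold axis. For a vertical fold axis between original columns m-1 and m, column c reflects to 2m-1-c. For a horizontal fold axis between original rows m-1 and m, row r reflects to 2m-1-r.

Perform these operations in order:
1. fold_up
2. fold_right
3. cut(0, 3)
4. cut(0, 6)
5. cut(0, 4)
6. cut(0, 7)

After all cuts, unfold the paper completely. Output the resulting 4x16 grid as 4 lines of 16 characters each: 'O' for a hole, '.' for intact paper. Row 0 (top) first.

Op 1 fold_up: fold axis h@2; visible region now rows[0,2) x cols[0,16) = 2x16
Op 2 fold_right: fold axis v@8; visible region now rows[0,2) x cols[8,16) = 2x8
Op 3 cut(0, 3): punch at orig (0,11); cuts so far [(0, 11)]; region rows[0,2) x cols[8,16) = 2x8
Op 4 cut(0, 6): punch at orig (0,14); cuts so far [(0, 11), (0, 14)]; region rows[0,2) x cols[8,16) = 2x8
Op 5 cut(0, 4): punch at orig (0,12); cuts so far [(0, 11), (0, 12), (0, 14)]; region rows[0,2) x cols[8,16) = 2x8
Op 6 cut(0, 7): punch at orig (0,15); cuts so far [(0, 11), (0, 12), (0, 14), (0, 15)]; region rows[0,2) x cols[8,16) = 2x8
Unfold 1 (reflect across v@8): 8 holes -> [(0, 0), (0, 1), (0, 3), (0, 4), (0, 11), (0, 12), (0, 14), (0, 15)]
Unfold 2 (reflect across h@2): 16 holes -> [(0, 0), (0, 1), (0, 3), (0, 4), (0, 11), (0, 12), (0, 14), (0, 15), (3, 0), (3, 1), (3, 3), (3, 4), (3, 11), (3, 12), (3, 14), (3, 15)]

Answer: OO.OO......OO.OO
................
................
OO.OO......OO.OO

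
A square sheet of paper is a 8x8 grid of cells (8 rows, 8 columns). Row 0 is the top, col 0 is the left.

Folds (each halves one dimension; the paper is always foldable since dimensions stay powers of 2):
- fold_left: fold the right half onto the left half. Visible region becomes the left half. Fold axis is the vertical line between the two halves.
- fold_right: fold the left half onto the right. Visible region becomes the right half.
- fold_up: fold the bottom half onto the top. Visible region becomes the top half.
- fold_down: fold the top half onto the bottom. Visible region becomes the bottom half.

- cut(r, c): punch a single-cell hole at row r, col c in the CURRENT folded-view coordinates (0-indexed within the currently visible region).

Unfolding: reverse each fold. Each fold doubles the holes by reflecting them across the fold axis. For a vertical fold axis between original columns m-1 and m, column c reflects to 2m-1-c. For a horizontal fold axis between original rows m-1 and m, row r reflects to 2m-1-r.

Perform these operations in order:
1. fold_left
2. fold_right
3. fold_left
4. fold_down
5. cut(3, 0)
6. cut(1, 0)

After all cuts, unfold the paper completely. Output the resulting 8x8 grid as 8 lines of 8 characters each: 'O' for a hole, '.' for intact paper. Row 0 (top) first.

Op 1 fold_left: fold axis v@4; visible region now rows[0,8) x cols[0,4) = 8x4
Op 2 fold_right: fold axis v@2; visible region now rows[0,8) x cols[2,4) = 8x2
Op 3 fold_left: fold axis v@3; visible region now rows[0,8) x cols[2,3) = 8x1
Op 4 fold_down: fold axis h@4; visible region now rows[4,8) x cols[2,3) = 4x1
Op 5 cut(3, 0): punch at orig (7,2); cuts so far [(7, 2)]; region rows[4,8) x cols[2,3) = 4x1
Op 6 cut(1, 0): punch at orig (5,2); cuts so far [(5, 2), (7, 2)]; region rows[4,8) x cols[2,3) = 4x1
Unfold 1 (reflect across h@4): 4 holes -> [(0, 2), (2, 2), (5, 2), (7, 2)]
Unfold 2 (reflect across v@3): 8 holes -> [(0, 2), (0, 3), (2, 2), (2, 3), (5, 2), (5, 3), (7, 2), (7, 3)]
Unfold 3 (reflect across v@2): 16 holes -> [(0, 0), (0, 1), (0, 2), (0, 3), (2, 0), (2, 1), (2, 2), (2, 3), (5, 0), (5, 1), (5, 2), (5, 3), (7, 0), (7, 1), (7, 2), (7, 3)]
Unfold 4 (reflect across v@4): 32 holes -> [(0, 0), (0, 1), (0, 2), (0, 3), (0, 4), (0, 5), (0, 6), (0, 7), (2, 0), (2, 1), (2, 2), (2, 3), (2, 4), (2, 5), (2, 6), (2, 7), (5, 0), (5, 1), (5, 2), (5, 3), (5, 4), (5, 5), (5, 6), (5, 7), (7, 0), (7, 1), (7, 2), (7, 3), (7, 4), (7, 5), (7, 6), (7, 7)]

Answer: OOOOOOOO
........
OOOOOOOO
........
........
OOOOOOOO
........
OOOOOOOO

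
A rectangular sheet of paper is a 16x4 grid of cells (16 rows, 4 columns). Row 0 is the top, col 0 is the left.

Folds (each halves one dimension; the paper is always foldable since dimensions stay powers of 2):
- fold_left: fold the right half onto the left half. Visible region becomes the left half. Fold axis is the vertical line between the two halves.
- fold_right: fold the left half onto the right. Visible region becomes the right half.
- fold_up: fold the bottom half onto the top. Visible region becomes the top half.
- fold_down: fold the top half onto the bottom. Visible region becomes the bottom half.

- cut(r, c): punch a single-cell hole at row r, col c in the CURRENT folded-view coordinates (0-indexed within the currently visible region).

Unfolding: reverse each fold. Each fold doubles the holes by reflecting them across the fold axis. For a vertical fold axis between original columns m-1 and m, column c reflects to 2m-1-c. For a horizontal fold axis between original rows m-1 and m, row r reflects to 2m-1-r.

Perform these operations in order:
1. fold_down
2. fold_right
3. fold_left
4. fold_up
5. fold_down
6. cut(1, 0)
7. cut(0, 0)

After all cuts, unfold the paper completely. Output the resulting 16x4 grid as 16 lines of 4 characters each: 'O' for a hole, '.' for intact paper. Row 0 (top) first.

Answer: OOOO
OOOO
OOOO
OOOO
OOOO
OOOO
OOOO
OOOO
OOOO
OOOO
OOOO
OOOO
OOOO
OOOO
OOOO
OOOO

Derivation:
Op 1 fold_down: fold axis h@8; visible region now rows[8,16) x cols[0,4) = 8x4
Op 2 fold_right: fold axis v@2; visible region now rows[8,16) x cols[2,4) = 8x2
Op 3 fold_left: fold axis v@3; visible region now rows[8,16) x cols[2,3) = 8x1
Op 4 fold_up: fold axis h@12; visible region now rows[8,12) x cols[2,3) = 4x1
Op 5 fold_down: fold axis h@10; visible region now rows[10,12) x cols[2,3) = 2x1
Op 6 cut(1, 0): punch at orig (11,2); cuts so far [(11, 2)]; region rows[10,12) x cols[2,3) = 2x1
Op 7 cut(0, 0): punch at orig (10,2); cuts so far [(10, 2), (11, 2)]; region rows[10,12) x cols[2,3) = 2x1
Unfold 1 (reflect across h@10): 4 holes -> [(8, 2), (9, 2), (10, 2), (11, 2)]
Unfold 2 (reflect across h@12): 8 holes -> [(8, 2), (9, 2), (10, 2), (11, 2), (12, 2), (13, 2), (14, 2), (15, 2)]
Unfold 3 (reflect across v@3): 16 holes -> [(8, 2), (8, 3), (9, 2), (9, 3), (10, 2), (10, 3), (11, 2), (11, 3), (12, 2), (12, 3), (13, 2), (13, 3), (14, 2), (14, 3), (15, 2), (15, 3)]
Unfold 4 (reflect across v@2): 32 holes -> [(8, 0), (8, 1), (8, 2), (8, 3), (9, 0), (9, 1), (9, 2), (9, 3), (10, 0), (10, 1), (10, 2), (10, 3), (11, 0), (11, 1), (11, 2), (11, 3), (12, 0), (12, 1), (12, 2), (12, 3), (13, 0), (13, 1), (13, 2), (13, 3), (14, 0), (14, 1), (14, 2), (14, 3), (15, 0), (15, 1), (15, 2), (15, 3)]
Unfold 5 (reflect across h@8): 64 holes -> [(0, 0), (0, 1), (0, 2), (0, 3), (1, 0), (1, 1), (1, 2), (1, 3), (2, 0), (2, 1), (2, 2), (2, 3), (3, 0), (3, 1), (3, 2), (3, 3), (4, 0), (4, 1), (4, 2), (4, 3), (5, 0), (5, 1), (5, 2), (5, 3), (6, 0), (6, 1), (6, 2), (6, 3), (7, 0), (7, 1), (7, 2), (7, 3), (8, 0), (8, 1), (8, 2), (8, 3), (9, 0), (9, 1), (9, 2), (9, 3), (10, 0), (10, 1), (10, 2), (10, 3), (11, 0), (11, 1), (11, 2), (11, 3), (12, 0), (12, 1), (12, 2), (12, 3), (13, 0), (13, 1), (13, 2), (13, 3), (14, 0), (14, 1), (14, 2), (14, 3), (15, 0), (15, 1), (15, 2), (15, 3)]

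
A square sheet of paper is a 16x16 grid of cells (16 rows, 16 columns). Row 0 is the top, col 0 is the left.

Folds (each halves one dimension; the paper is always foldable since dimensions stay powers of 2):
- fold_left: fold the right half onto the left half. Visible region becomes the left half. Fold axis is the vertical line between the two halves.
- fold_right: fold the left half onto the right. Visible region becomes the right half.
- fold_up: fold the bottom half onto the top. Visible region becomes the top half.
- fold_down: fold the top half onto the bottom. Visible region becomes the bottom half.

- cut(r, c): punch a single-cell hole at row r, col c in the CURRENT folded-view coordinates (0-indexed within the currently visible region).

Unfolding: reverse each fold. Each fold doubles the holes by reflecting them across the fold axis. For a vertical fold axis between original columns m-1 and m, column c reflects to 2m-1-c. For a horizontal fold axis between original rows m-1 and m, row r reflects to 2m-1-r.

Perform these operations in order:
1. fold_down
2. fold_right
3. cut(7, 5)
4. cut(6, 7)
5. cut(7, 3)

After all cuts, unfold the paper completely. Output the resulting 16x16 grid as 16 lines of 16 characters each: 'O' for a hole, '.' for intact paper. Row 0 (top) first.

Answer: ..O.O......O.O..
O..............O
................
................
................
................
................
................
................
................
................
................
................
................
O..............O
..O.O......O.O..

Derivation:
Op 1 fold_down: fold axis h@8; visible region now rows[8,16) x cols[0,16) = 8x16
Op 2 fold_right: fold axis v@8; visible region now rows[8,16) x cols[8,16) = 8x8
Op 3 cut(7, 5): punch at orig (15,13); cuts so far [(15, 13)]; region rows[8,16) x cols[8,16) = 8x8
Op 4 cut(6, 7): punch at orig (14,15); cuts so far [(14, 15), (15, 13)]; region rows[8,16) x cols[8,16) = 8x8
Op 5 cut(7, 3): punch at orig (15,11); cuts so far [(14, 15), (15, 11), (15, 13)]; region rows[8,16) x cols[8,16) = 8x8
Unfold 1 (reflect across v@8): 6 holes -> [(14, 0), (14, 15), (15, 2), (15, 4), (15, 11), (15, 13)]
Unfold 2 (reflect across h@8): 12 holes -> [(0, 2), (0, 4), (0, 11), (0, 13), (1, 0), (1, 15), (14, 0), (14, 15), (15, 2), (15, 4), (15, 11), (15, 13)]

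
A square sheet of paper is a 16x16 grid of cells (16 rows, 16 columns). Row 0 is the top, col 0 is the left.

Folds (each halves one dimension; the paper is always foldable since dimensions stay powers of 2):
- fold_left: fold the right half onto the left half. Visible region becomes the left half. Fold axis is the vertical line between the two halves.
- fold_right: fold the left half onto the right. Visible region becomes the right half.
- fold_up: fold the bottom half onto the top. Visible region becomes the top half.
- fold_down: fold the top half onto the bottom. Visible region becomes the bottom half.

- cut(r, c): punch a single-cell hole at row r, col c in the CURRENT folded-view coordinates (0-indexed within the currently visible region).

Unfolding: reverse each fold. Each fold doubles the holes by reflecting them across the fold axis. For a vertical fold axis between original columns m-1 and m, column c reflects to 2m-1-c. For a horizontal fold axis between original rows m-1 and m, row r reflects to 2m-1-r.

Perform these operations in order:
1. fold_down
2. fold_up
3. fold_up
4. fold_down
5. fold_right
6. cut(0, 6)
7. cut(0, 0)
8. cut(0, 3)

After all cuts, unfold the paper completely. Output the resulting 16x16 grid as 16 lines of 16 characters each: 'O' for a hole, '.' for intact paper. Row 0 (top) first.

Answer: .O..O..OO..O..O.
.O..O..OO..O..O.
.O..O..OO..O..O.
.O..O..OO..O..O.
.O..O..OO..O..O.
.O..O..OO..O..O.
.O..O..OO..O..O.
.O..O..OO..O..O.
.O..O..OO..O..O.
.O..O..OO..O..O.
.O..O..OO..O..O.
.O..O..OO..O..O.
.O..O..OO..O..O.
.O..O..OO..O..O.
.O..O..OO..O..O.
.O..O..OO..O..O.

Derivation:
Op 1 fold_down: fold axis h@8; visible region now rows[8,16) x cols[0,16) = 8x16
Op 2 fold_up: fold axis h@12; visible region now rows[8,12) x cols[0,16) = 4x16
Op 3 fold_up: fold axis h@10; visible region now rows[8,10) x cols[0,16) = 2x16
Op 4 fold_down: fold axis h@9; visible region now rows[9,10) x cols[0,16) = 1x16
Op 5 fold_right: fold axis v@8; visible region now rows[9,10) x cols[8,16) = 1x8
Op 6 cut(0, 6): punch at orig (9,14); cuts so far [(9, 14)]; region rows[9,10) x cols[8,16) = 1x8
Op 7 cut(0, 0): punch at orig (9,8); cuts so far [(9, 8), (9, 14)]; region rows[9,10) x cols[8,16) = 1x8
Op 8 cut(0, 3): punch at orig (9,11); cuts so far [(9, 8), (9, 11), (9, 14)]; region rows[9,10) x cols[8,16) = 1x8
Unfold 1 (reflect across v@8): 6 holes -> [(9, 1), (9, 4), (9, 7), (9, 8), (9, 11), (9, 14)]
Unfold 2 (reflect across h@9): 12 holes -> [(8, 1), (8, 4), (8, 7), (8, 8), (8, 11), (8, 14), (9, 1), (9, 4), (9, 7), (9, 8), (9, 11), (9, 14)]
Unfold 3 (reflect across h@10): 24 holes -> [(8, 1), (8, 4), (8, 7), (8, 8), (8, 11), (8, 14), (9, 1), (9, 4), (9, 7), (9, 8), (9, 11), (9, 14), (10, 1), (10, 4), (10, 7), (10, 8), (10, 11), (10, 14), (11, 1), (11, 4), (11, 7), (11, 8), (11, 11), (11, 14)]
Unfold 4 (reflect across h@12): 48 holes -> [(8, 1), (8, 4), (8, 7), (8, 8), (8, 11), (8, 14), (9, 1), (9, 4), (9, 7), (9, 8), (9, 11), (9, 14), (10, 1), (10, 4), (10, 7), (10, 8), (10, 11), (10, 14), (11, 1), (11, 4), (11, 7), (11, 8), (11, 11), (11, 14), (12, 1), (12, 4), (12, 7), (12, 8), (12, 11), (12, 14), (13, 1), (13, 4), (13, 7), (13, 8), (13, 11), (13, 14), (14, 1), (14, 4), (14, 7), (14, 8), (14, 11), (14, 14), (15, 1), (15, 4), (15, 7), (15, 8), (15, 11), (15, 14)]
Unfold 5 (reflect across h@8): 96 holes -> [(0, 1), (0, 4), (0, 7), (0, 8), (0, 11), (0, 14), (1, 1), (1, 4), (1, 7), (1, 8), (1, 11), (1, 14), (2, 1), (2, 4), (2, 7), (2, 8), (2, 11), (2, 14), (3, 1), (3, 4), (3, 7), (3, 8), (3, 11), (3, 14), (4, 1), (4, 4), (4, 7), (4, 8), (4, 11), (4, 14), (5, 1), (5, 4), (5, 7), (5, 8), (5, 11), (5, 14), (6, 1), (6, 4), (6, 7), (6, 8), (6, 11), (6, 14), (7, 1), (7, 4), (7, 7), (7, 8), (7, 11), (7, 14), (8, 1), (8, 4), (8, 7), (8, 8), (8, 11), (8, 14), (9, 1), (9, 4), (9, 7), (9, 8), (9, 11), (9, 14), (10, 1), (10, 4), (10, 7), (10, 8), (10, 11), (10, 14), (11, 1), (11, 4), (11, 7), (11, 8), (11, 11), (11, 14), (12, 1), (12, 4), (12, 7), (12, 8), (12, 11), (12, 14), (13, 1), (13, 4), (13, 7), (13, 8), (13, 11), (13, 14), (14, 1), (14, 4), (14, 7), (14, 8), (14, 11), (14, 14), (15, 1), (15, 4), (15, 7), (15, 8), (15, 11), (15, 14)]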